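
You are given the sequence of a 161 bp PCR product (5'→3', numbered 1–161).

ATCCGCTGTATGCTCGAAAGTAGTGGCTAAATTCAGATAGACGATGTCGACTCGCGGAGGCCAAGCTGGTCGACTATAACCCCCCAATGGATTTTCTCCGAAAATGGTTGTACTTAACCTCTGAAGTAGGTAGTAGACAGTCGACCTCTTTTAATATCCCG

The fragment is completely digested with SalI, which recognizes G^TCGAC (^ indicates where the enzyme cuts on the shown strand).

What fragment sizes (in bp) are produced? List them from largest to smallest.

SalI sites (GTCGAC) start at positions 46, 69, 140.
SalI cuts after the first base of each site, so after positions 46, 69, 140.
Linear molecule, 3 cuts → 4 fragments:
  1–46 → 46 bp
  47–69 → 23 bp
  70–140 → 71 bp
  141–161 → 21 bp
Sorted largest to smallest: 71, 46, 23, 21 bp.

71, 46, 23, 21 bp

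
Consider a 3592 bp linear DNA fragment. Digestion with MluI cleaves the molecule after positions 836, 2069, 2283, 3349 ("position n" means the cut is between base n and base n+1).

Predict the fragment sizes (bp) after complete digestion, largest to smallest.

Linear molecule, 4 cuts → 5 fragments:
  836 − 0 = 836 bp
  2069 − 836 = 1233 bp
  2283 − 2069 = 214 bp
  3349 − 2283 = 1066 bp
  3592 − 3349 = 243 bp
Sorted largest to smallest: 1233, 1066, 836, 243, 214 bp.

1233, 1066, 836, 243, 214 bp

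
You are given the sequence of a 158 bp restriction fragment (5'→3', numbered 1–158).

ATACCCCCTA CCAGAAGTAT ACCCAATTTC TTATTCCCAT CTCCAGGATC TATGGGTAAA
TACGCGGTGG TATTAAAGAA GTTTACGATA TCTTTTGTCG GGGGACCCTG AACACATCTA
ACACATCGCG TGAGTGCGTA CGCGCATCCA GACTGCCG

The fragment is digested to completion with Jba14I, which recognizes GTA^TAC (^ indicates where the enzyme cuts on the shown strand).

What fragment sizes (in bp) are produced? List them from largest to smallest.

The Jba14I site (GTATAC) starts at position 17.
Jba14I cuts after base 3 of each site, so after position 19.
Linear molecule, 1 cut → 2 fragments:
  1–19 → 19 bp
  20–158 → 139 bp
Sorted largest to smallest: 139, 19 bp.

139, 19 bp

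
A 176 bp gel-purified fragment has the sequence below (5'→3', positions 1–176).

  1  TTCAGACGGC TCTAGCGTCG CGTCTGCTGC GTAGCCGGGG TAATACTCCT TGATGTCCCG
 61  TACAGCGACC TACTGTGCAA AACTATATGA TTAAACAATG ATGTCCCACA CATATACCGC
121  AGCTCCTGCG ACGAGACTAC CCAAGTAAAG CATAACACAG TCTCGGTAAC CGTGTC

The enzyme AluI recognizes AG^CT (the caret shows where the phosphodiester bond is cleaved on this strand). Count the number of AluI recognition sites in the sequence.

AGCT occurs starting at position 121.
AluI cuts at 1 site.

1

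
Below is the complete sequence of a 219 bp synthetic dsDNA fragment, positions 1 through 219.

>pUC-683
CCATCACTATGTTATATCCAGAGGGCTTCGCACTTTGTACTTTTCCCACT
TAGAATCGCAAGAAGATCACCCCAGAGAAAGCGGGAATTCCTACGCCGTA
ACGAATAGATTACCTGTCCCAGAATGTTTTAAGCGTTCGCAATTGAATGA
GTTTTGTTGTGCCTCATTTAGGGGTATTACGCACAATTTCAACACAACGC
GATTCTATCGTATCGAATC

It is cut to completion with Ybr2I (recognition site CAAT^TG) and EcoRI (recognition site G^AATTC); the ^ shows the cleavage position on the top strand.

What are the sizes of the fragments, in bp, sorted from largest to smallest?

85, 76, 58 bp

The Ybr2I site (CAATTG) starts at position 140.
Ybr2I cuts after base 4 of each site, so after position 143.
The EcoRI site (GAATTC) starts at position 85.
EcoRI cuts after the first base of each site, so after position 85.
Combined cut positions: 85, 143.
Linear molecule, 2 cuts → 3 fragments:
  1–85 → 85 bp
  86–143 → 58 bp
  144–219 → 76 bp
Sorted largest to smallest: 85, 76, 58 bp.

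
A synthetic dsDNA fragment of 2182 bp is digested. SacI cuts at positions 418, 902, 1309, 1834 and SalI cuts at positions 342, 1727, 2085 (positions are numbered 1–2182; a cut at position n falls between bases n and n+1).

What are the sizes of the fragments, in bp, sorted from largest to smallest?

484, 418, 407, 342, 251, 107, 97, 76 bp

Combined cut positions (sorted): 342, 418, 902, 1309, 1727, 1834, 2085.
Linear molecule, 7 cuts → 8 fragments:
  342 − 0 = 342 bp
  418 − 342 = 76 bp
  902 − 418 = 484 bp
  1309 − 902 = 407 bp
  1727 − 1309 = 418 bp
  1834 − 1727 = 107 bp
  2085 − 1834 = 251 bp
  2182 − 2085 = 97 bp
Sorted largest to smallest: 484, 418, 407, 342, 251, 107, 97, 76 bp.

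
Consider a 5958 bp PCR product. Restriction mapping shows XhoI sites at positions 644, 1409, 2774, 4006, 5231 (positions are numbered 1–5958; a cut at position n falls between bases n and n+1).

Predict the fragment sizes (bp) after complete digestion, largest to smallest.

1365, 1232, 1225, 765, 727, 644 bp

Linear molecule, 5 cuts → 6 fragments:
  644 − 0 = 644 bp
  1409 − 644 = 765 bp
  2774 − 1409 = 1365 bp
  4006 − 2774 = 1232 bp
  5231 − 4006 = 1225 bp
  5958 − 5231 = 727 bp
Sorted largest to smallest: 1365, 1232, 1225, 765, 727, 644 bp.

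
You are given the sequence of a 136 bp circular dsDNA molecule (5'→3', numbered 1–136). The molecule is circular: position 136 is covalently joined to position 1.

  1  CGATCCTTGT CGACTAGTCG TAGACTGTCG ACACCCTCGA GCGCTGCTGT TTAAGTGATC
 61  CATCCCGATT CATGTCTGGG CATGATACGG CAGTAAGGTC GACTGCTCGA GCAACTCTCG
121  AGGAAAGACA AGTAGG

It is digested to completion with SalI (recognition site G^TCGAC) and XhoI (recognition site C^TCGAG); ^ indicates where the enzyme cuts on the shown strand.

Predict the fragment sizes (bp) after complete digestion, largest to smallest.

SalI sites (GTCGAC) start at positions 9, 27, 98.
SalI cuts after the first base of each site, so after positions 9, 27, 98.
XhoI sites (CTCGAG) start at positions 36, 106, 117.
XhoI cuts after the first base of each site, so after positions 36, 106, 117.
Combined cut positions: 9, 27, 36, 98, 106, 117.
Circular molecule, 6 cuts → 6 fragments:
  10–27 → 18 bp
  28–36 → 9 bp
  37–98 → 62 bp
  99–106 → 8 bp
  107–117 → 11 bp
  118–136 then 1–9 → 19 + 9 = 28 bp
Sorted largest to smallest: 62, 28, 18, 11, 9, 8 bp.

62, 28, 18, 11, 9, 8 bp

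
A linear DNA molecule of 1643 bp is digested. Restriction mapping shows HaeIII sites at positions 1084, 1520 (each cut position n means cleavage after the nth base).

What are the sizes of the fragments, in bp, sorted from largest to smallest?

1084, 436, 123 bp

Linear molecule, 2 cuts → 3 fragments:
  1084 − 0 = 1084 bp
  1520 − 1084 = 436 bp
  1643 − 1520 = 123 bp
Sorted largest to smallest: 1084, 436, 123 bp.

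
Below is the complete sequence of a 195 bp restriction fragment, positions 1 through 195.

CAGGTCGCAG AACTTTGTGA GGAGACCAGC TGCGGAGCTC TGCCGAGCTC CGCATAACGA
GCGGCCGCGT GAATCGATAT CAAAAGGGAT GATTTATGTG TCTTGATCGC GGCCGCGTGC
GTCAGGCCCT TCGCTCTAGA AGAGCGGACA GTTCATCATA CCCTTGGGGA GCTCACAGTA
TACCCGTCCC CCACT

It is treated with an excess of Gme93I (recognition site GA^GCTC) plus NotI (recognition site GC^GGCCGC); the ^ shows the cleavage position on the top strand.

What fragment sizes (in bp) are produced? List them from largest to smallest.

Gme93I sites (GAGCTC) start at positions 35, 45, 169.
Gme93I cuts after base 2 of each site, so after positions 36, 46, 170.
NotI sites (GCGGCCGC) start at positions 61, 109.
NotI cuts after base 2 of each site, so after positions 62, 110.
Combined cut positions: 36, 46, 62, 110, 170.
Linear molecule, 5 cuts → 6 fragments:
  1–36 → 36 bp
  37–46 → 10 bp
  47–62 → 16 bp
  63–110 → 48 bp
  111–170 → 60 bp
  171–195 → 25 bp
Sorted largest to smallest: 60, 48, 36, 25, 16, 10 bp.

60, 48, 36, 25, 16, 10 bp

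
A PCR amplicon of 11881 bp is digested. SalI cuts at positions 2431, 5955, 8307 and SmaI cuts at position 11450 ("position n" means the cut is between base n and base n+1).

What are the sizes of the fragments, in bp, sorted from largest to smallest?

3524, 3143, 2431, 2352, 431 bp

Combined cut positions (sorted): 2431, 5955, 8307, 11450.
Linear molecule, 4 cuts → 5 fragments:
  2431 − 0 = 2431 bp
  5955 − 2431 = 3524 bp
  8307 − 5955 = 2352 bp
  11450 − 8307 = 3143 bp
  11881 − 11450 = 431 bp
Sorted largest to smallest: 3524, 3143, 2431, 2352, 431 bp.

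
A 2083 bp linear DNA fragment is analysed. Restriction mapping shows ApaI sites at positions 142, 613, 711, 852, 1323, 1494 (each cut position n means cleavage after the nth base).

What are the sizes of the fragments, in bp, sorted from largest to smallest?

Linear molecule, 6 cuts → 7 fragments:
  142 − 0 = 142 bp
  613 − 142 = 471 bp
  711 − 613 = 98 bp
  852 − 711 = 141 bp
  1323 − 852 = 471 bp
  1494 − 1323 = 171 bp
  2083 − 1494 = 589 bp
Sorted largest to smallest: 589, 471, 471, 171, 142, 141, 98 bp.

589, 471, 471, 171, 142, 141, 98 bp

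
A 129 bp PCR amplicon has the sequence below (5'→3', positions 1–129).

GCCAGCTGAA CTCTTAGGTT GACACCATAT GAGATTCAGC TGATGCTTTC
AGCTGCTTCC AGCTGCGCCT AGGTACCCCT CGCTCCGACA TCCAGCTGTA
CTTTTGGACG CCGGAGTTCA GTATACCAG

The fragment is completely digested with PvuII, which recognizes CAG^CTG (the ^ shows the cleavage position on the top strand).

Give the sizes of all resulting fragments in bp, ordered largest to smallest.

34, 34, 33, 13, 10, 5 bp

PvuII sites (CAGCTG) start at positions 3, 37, 50, 60, 93.
PvuII cuts after base 3 of each site, so after positions 5, 39, 52, 62, 95.
Linear molecule, 5 cuts → 6 fragments:
  1–5 → 5 bp
  6–39 → 34 bp
  40–52 → 13 bp
  53–62 → 10 bp
  63–95 → 33 bp
  96–129 → 34 bp
Sorted largest to smallest: 34, 34, 33, 13, 10, 5 bp.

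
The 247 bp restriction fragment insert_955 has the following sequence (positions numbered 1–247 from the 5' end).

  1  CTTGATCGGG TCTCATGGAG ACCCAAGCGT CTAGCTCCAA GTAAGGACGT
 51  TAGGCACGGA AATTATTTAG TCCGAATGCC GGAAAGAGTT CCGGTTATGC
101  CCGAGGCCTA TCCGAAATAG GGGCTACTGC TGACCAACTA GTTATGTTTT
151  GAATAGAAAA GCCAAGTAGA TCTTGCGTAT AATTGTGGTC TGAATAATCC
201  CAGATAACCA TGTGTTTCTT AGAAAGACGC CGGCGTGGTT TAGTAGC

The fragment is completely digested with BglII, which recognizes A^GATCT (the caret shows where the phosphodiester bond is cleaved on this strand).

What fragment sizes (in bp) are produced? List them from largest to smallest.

168, 79 bp

The BglII site (AGATCT) starts at position 168.
BglII cuts after the first base of each site, so after position 168.
Linear molecule, 1 cut → 2 fragments:
  1–168 → 168 bp
  169–247 → 79 bp
Sorted largest to smallest: 168, 79 bp.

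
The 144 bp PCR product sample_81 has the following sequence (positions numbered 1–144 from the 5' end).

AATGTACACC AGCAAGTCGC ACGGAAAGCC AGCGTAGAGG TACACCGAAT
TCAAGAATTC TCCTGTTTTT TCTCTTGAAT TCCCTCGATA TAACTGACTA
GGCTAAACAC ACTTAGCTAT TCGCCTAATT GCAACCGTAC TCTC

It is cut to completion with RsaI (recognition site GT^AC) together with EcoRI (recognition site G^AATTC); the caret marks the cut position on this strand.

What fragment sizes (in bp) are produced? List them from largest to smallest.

RsaI sites (GTAC) start at positions 4, 40, 137.
RsaI cuts after base 2 of each site, so after positions 5, 41, 138.
EcoRI sites (GAATTC) start at positions 47, 55, 77.
EcoRI cuts after the first base of each site, so after positions 47, 55, 77.
Combined cut positions: 5, 41, 47, 55, 77, 138.
Linear molecule, 6 cuts → 7 fragments:
  1–5 → 5 bp
  6–41 → 36 bp
  42–47 → 6 bp
  48–55 → 8 bp
  56–77 → 22 bp
  78–138 → 61 bp
  139–144 → 6 bp
Sorted largest to smallest: 61, 36, 22, 8, 6, 6, 5 bp.

61, 36, 22, 8, 6, 6, 5 bp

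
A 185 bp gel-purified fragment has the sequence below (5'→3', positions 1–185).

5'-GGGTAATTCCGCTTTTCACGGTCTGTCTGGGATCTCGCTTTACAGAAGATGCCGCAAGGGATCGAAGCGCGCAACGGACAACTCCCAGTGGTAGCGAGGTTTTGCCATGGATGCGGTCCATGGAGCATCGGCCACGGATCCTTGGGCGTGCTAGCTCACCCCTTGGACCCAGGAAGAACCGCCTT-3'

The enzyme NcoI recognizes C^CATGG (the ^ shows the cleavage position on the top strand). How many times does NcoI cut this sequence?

CCATGG occurs starting at positions 105, 118.
NcoI cuts at 2 sites.

2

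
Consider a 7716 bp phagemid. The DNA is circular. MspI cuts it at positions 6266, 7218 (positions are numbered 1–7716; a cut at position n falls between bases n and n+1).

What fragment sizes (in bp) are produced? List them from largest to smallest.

Circular molecule, 2 cuts → 2 fragments:
  7218 − 6266 = 952 bp
  wrap: 7716 − 7218 + 6266 = 6764 bp
Sorted largest to smallest: 6764, 952 bp.

6764, 952 bp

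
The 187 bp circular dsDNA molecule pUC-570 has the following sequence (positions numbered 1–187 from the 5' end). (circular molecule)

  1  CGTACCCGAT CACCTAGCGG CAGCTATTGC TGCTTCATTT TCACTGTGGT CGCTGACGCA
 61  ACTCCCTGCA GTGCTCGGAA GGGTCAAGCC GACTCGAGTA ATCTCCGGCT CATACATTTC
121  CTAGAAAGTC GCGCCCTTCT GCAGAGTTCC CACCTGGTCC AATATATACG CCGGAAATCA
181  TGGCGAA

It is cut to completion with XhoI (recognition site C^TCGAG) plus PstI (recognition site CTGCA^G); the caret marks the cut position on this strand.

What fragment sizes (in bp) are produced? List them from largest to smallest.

114, 50, 23 bp

The XhoI site (CTCGAG) starts at position 93.
XhoI cuts after the first base of each site, so after position 93.
PstI sites (CTGCAG) start at positions 66, 139.
PstI cuts after base 5 of each site (before the last base), so after positions 70, 143.
Combined cut positions: 70, 93, 143.
Circular molecule, 3 cuts → 3 fragments:
  71–93 → 23 bp
  94–143 → 50 bp
  144–187 then 1–70 → 44 + 70 = 114 bp
Sorted largest to smallest: 114, 50, 23 bp.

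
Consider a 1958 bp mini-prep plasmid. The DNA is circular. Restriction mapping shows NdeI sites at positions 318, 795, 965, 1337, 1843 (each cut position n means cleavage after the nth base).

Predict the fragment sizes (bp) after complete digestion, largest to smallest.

Circular molecule, 5 cuts → 5 fragments:
  795 − 318 = 477 bp
  965 − 795 = 170 bp
  1337 − 965 = 372 bp
  1843 − 1337 = 506 bp
  wrap: 1958 − 1843 + 318 = 433 bp
Sorted largest to smallest: 506, 477, 433, 372, 170 bp.

506, 477, 433, 372, 170 bp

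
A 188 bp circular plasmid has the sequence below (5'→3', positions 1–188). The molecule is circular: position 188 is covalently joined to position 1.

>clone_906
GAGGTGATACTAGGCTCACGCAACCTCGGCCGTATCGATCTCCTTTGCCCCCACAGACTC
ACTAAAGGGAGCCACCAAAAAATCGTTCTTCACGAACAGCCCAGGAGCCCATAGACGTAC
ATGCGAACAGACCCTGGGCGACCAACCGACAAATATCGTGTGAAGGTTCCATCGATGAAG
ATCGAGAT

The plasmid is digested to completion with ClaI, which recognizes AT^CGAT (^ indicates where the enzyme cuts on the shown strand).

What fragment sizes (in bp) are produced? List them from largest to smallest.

ClaI sites (ATCGAT) start at positions 34, 171.
ClaI cuts after base 2 of each site, so after positions 35, 172.
Circular molecule, 2 cuts → 2 fragments:
  36–172 → 137 bp
  173–188 then 1–35 → 16 + 35 = 51 bp
Sorted largest to smallest: 137, 51 bp.

137, 51 bp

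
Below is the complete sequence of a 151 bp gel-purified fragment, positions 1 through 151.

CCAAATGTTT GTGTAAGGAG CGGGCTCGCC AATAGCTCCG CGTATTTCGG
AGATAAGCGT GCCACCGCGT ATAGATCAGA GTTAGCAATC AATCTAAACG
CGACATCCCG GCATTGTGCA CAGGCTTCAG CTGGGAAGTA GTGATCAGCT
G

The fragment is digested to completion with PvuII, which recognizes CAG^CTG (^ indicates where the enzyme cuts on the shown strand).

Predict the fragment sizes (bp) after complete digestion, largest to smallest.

130, 18, 3 bp

PvuII sites (CAGCTG) start at positions 128, 146.
PvuII cuts after base 3 of each site, so after positions 130, 148.
Linear molecule, 2 cuts → 3 fragments:
  1–130 → 130 bp
  131–148 → 18 bp
  149–151 → 3 bp
Sorted largest to smallest: 130, 18, 3 bp.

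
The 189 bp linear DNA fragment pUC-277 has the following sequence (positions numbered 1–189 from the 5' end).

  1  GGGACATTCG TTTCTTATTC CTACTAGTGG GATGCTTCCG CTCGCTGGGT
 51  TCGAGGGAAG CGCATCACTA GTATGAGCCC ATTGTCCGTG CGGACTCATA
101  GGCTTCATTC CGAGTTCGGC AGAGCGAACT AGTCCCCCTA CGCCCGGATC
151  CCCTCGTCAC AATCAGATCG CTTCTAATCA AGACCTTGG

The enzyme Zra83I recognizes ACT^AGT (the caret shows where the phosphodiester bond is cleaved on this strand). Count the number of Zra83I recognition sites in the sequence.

ACTAGT occurs starting at positions 23, 67, 128.
Zra83I cuts at 3 sites.

3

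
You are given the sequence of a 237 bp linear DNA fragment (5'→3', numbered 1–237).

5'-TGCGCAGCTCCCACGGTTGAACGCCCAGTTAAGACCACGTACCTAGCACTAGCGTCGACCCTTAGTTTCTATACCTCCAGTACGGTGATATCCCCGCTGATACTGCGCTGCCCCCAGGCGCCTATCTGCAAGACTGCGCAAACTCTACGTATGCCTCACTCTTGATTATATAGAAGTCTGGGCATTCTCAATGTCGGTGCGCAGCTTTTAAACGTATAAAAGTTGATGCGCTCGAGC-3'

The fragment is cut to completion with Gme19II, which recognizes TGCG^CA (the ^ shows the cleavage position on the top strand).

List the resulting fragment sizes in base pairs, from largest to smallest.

134, 63, 36, 4 bp

Gme19II sites (TGCGCA) start at positions 1, 135, 198.
Gme19II cuts after base 4 of each site, so after positions 4, 138, 201.
Linear molecule, 3 cuts → 4 fragments:
  1–4 → 4 bp
  5–138 → 134 bp
  139–201 → 63 bp
  202–237 → 36 bp
Sorted largest to smallest: 134, 63, 36, 4 bp.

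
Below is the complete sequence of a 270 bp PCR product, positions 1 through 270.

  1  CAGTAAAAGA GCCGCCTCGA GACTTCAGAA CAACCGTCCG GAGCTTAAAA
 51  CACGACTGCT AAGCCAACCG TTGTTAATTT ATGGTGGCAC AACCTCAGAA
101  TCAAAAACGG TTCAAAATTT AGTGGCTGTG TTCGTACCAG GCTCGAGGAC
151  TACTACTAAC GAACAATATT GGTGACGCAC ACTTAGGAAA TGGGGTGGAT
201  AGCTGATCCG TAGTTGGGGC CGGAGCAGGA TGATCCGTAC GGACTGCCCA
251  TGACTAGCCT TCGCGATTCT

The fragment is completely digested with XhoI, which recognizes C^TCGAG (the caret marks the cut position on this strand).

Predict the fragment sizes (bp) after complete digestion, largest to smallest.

XhoI sites (CTCGAG) start at positions 16, 142.
XhoI cuts after the first base of each site, so after positions 16, 142.
Linear molecule, 2 cuts → 3 fragments:
  1–16 → 16 bp
  17–142 → 126 bp
  143–270 → 128 bp
Sorted largest to smallest: 128, 126, 16 bp.

128, 126, 16 bp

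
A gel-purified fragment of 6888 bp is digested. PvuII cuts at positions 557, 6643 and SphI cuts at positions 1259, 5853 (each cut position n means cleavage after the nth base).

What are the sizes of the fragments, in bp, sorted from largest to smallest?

Combined cut positions (sorted): 557, 1259, 5853, 6643.
Linear molecule, 4 cuts → 5 fragments:
  557 − 0 = 557 bp
  1259 − 557 = 702 bp
  5853 − 1259 = 4594 bp
  6643 − 5853 = 790 bp
  6888 − 6643 = 245 bp
Sorted largest to smallest: 4594, 790, 702, 557, 245 bp.

4594, 790, 702, 557, 245 bp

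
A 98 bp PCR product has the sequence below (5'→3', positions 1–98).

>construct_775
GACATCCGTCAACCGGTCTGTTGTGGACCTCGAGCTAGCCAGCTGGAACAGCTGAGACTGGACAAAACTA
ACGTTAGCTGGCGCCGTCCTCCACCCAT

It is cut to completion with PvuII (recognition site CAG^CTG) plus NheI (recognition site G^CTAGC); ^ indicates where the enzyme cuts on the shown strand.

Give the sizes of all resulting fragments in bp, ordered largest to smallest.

47, 34, 9, 8 bp

PvuII sites (CAGCTG) start at positions 40, 49.
PvuII cuts after base 3 of each site, so after positions 42, 51.
The NheI site (GCTAGC) starts at position 34.
NheI cuts after the first base of each site, so after position 34.
Combined cut positions: 34, 42, 51.
Linear molecule, 3 cuts → 4 fragments:
  1–34 → 34 bp
  35–42 → 8 bp
  43–51 → 9 bp
  52–98 → 47 bp
Sorted largest to smallest: 47, 34, 9, 8 bp.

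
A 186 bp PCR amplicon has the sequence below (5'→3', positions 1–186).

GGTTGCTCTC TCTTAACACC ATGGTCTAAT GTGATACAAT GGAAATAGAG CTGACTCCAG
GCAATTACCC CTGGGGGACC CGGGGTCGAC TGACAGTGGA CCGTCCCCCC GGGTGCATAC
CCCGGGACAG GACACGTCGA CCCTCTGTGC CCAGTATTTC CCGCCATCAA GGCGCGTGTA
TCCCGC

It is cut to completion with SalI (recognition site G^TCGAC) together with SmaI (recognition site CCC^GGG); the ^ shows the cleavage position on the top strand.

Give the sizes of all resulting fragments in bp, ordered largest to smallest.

SalI sites (GTCGAC) start at positions 85, 136.
SalI cuts after the first base of each site, so after positions 85, 136.
SmaI sites (CCCGGG) start at positions 79, 108, 121.
SmaI cuts after base 3 of each site, so after positions 81, 110, 123.
Combined cut positions: 81, 85, 110, 123, 136.
Linear molecule, 5 cuts → 6 fragments:
  1–81 → 81 bp
  82–85 → 4 bp
  86–110 → 25 bp
  111–123 → 13 bp
  124–136 → 13 bp
  137–186 → 50 bp
Sorted largest to smallest: 81, 50, 25, 13, 13, 4 bp.

81, 50, 25, 13, 13, 4 bp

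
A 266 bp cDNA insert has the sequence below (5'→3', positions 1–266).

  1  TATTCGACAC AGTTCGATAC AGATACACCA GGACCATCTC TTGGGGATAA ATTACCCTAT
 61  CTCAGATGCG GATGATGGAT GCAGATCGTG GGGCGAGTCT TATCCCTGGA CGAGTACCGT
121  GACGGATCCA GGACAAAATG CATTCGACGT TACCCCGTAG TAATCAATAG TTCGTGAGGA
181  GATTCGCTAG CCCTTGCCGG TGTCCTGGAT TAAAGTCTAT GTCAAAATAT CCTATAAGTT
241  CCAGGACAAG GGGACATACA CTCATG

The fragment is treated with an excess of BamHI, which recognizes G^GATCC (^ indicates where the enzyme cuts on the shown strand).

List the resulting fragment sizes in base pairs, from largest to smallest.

142, 124 bp

The BamHI site (GGATCC) starts at position 124.
BamHI cuts after the first base of each site, so after position 124.
Linear molecule, 1 cut → 2 fragments:
  1–124 → 124 bp
  125–266 → 142 bp
Sorted largest to smallest: 142, 124 bp.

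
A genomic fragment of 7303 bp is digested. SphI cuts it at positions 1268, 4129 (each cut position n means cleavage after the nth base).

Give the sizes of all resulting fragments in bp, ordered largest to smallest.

Linear molecule, 2 cuts → 3 fragments:
  1268 − 0 = 1268 bp
  4129 − 1268 = 2861 bp
  7303 − 4129 = 3174 bp
Sorted largest to smallest: 3174, 2861, 1268 bp.

3174, 2861, 1268 bp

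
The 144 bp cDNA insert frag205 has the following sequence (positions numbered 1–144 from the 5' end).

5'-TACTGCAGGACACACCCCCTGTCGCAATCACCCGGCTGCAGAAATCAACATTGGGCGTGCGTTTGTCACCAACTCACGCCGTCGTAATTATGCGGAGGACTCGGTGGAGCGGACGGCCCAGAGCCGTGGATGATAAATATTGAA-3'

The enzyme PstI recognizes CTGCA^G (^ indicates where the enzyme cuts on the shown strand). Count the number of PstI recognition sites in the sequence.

CTGCAG occurs starting at positions 3, 36.
PstI cuts at 2 sites.

2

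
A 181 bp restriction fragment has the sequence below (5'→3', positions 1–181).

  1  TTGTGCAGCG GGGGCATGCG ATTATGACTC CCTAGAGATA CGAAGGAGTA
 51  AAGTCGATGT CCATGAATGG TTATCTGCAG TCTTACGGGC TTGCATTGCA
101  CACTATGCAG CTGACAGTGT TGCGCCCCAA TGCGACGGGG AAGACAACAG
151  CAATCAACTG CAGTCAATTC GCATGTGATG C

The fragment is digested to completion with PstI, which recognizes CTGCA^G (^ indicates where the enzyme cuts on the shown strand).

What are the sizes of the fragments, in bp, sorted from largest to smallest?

PstI sites (CTGCAG) start at positions 75, 158.
PstI cuts after base 5 of each site (before the last base), so after positions 79, 162.
Linear molecule, 2 cuts → 3 fragments:
  1–79 → 79 bp
  80–162 → 83 bp
  163–181 → 19 bp
Sorted largest to smallest: 83, 79, 19 bp.

83, 79, 19 bp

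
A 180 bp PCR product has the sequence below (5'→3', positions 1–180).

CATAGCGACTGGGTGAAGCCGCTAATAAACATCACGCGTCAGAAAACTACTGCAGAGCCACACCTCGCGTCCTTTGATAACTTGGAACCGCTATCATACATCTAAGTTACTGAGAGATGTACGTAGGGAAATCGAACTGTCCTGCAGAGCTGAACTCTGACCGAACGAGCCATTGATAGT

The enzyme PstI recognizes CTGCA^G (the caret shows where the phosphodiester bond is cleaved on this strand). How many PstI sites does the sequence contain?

CTGCAG occurs starting at positions 50, 142.
PstI cuts at 2 sites.

2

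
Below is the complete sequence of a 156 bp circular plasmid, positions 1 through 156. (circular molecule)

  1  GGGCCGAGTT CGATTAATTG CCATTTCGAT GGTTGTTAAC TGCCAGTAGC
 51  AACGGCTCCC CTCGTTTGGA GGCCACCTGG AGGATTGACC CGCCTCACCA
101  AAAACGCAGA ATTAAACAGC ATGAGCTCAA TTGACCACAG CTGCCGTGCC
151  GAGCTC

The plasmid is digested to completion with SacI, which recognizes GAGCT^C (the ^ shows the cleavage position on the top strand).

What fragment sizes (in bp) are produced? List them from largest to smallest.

SacI sites (GAGCTC) start at positions 123, 151.
SacI cuts after base 5 of each site (before the last base), so after positions 127, 155.
Circular molecule, 2 cuts → 2 fragments:
  128–155 → 28 bp
  156–156 then 1–127 → 1 + 127 = 128 bp
Sorted largest to smallest: 128, 28 bp.

128, 28 bp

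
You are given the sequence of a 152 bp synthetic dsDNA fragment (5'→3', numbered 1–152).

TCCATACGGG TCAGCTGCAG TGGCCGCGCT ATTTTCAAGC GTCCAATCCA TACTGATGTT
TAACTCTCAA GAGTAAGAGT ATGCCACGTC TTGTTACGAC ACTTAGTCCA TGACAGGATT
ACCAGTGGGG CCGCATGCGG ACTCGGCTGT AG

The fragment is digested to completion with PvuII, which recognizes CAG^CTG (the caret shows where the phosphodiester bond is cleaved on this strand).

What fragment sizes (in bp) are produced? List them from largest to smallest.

138, 14 bp

The PvuII site (CAGCTG) starts at position 12.
PvuII cuts after base 3 of each site, so after position 14.
Linear molecule, 1 cut → 2 fragments:
  1–14 → 14 bp
  15–152 → 138 bp
Sorted largest to smallest: 138, 14 bp.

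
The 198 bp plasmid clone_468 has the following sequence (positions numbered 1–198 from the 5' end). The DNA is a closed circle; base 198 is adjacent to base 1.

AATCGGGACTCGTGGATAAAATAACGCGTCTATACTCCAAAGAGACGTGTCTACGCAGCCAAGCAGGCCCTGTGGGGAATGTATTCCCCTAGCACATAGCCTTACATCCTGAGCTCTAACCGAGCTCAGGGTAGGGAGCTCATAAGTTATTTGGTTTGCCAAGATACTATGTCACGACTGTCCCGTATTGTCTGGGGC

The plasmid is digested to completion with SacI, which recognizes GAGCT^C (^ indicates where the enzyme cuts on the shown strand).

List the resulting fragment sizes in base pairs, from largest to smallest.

173, 14, 11 bp

SacI sites (GAGCTC) start at positions 111, 122, 136.
SacI cuts after base 5 of each site (before the last base), so after positions 115, 126, 140.
Circular molecule, 3 cuts → 3 fragments:
  116–126 → 11 bp
  127–140 → 14 bp
  141–198 then 1–115 → 58 + 115 = 173 bp
Sorted largest to smallest: 173, 14, 11 bp.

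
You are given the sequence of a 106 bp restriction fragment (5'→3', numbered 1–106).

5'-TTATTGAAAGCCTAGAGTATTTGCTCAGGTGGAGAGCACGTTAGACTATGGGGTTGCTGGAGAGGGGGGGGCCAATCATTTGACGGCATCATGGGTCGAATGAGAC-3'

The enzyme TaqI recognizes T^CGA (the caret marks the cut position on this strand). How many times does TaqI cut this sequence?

TCGA occurs starting at position 96.
TaqI cuts at 1 site.

1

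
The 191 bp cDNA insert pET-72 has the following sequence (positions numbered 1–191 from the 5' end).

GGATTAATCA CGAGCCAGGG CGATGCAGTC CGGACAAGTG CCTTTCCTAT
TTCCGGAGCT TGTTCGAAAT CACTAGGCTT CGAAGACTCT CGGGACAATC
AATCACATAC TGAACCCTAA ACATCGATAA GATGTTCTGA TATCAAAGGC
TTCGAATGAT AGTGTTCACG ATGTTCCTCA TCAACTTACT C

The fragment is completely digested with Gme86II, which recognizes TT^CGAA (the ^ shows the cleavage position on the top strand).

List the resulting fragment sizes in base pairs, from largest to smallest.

72, 64, 39, 16 bp

Gme86II sites (TTCGAA) start at positions 63, 79, 151.
Gme86II cuts after base 2 of each site, so after positions 64, 80, 152.
Linear molecule, 3 cuts → 4 fragments:
  1–64 → 64 bp
  65–80 → 16 bp
  81–152 → 72 bp
  153–191 → 39 bp
Sorted largest to smallest: 72, 64, 39, 16 bp.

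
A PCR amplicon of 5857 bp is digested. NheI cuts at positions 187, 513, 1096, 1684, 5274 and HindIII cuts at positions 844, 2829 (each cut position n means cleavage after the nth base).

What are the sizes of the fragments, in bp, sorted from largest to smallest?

Combined cut positions (sorted): 187, 513, 844, 1096, 1684, 2829, 5274.
Linear molecule, 7 cuts → 8 fragments:
  187 − 0 = 187 bp
  513 − 187 = 326 bp
  844 − 513 = 331 bp
  1096 − 844 = 252 bp
  1684 − 1096 = 588 bp
  2829 − 1684 = 1145 bp
  5274 − 2829 = 2445 bp
  5857 − 5274 = 583 bp
Sorted largest to smallest: 2445, 1145, 588, 583, 331, 326, 252, 187 bp.

2445, 1145, 588, 583, 331, 326, 252, 187 bp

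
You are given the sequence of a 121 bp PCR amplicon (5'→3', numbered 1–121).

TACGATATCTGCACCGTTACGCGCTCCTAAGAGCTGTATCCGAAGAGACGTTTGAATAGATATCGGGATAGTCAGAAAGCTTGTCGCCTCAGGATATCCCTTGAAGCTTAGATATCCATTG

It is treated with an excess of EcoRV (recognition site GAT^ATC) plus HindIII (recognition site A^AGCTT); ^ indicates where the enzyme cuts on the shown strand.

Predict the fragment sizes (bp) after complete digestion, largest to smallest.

55, 18, 16, 9, 9, 8, 6 bp

EcoRV sites (GATATC) start at positions 4, 59, 93, 111.
EcoRV cuts after base 3 of each site, so after positions 6, 61, 95, 113.
HindIII sites (AAGCTT) start at positions 77, 104.
HindIII cuts after the first base of each site, so after positions 77, 104.
Combined cut positions: 6, 61, 77, 95, 104, 113.
Linear molecule, 6 cuts → 7 fragments:
  1–6 → 6 bp
  7–61 → 55 bp
  62–77 → 16 bp
  78–95 → 18 bp
  96–104 → 9 bp
  105–113 → 9 bp
  114–121 → 8 bp
Sorted largest to smallest: 55, 18, 16, 9, 9, 8, 6 bp.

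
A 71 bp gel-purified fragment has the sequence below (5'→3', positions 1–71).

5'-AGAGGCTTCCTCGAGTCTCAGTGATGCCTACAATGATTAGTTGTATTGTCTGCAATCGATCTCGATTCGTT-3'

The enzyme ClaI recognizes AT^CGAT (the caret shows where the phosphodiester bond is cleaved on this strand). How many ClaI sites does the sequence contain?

1

ATCGAT occurs starting at position 55.
ClaI cuts at 1 site.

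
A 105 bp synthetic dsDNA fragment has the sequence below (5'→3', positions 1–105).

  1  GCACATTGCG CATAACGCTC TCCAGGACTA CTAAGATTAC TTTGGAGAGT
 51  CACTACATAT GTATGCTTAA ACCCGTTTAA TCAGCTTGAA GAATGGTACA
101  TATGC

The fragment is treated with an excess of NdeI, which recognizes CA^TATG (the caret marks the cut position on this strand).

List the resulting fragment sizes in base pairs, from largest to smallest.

NdeI sites (CATATG) start at positions 56, 99.
NdeI cuts after base 2 of each site, so after positions 57, 100.
Linear molecule, 2 cuts → 3 fragments:
  1–57 → 57 bp
  58–100 → 43 bp
  101–105 → 5 bp
Sorted largest to smallest: 57, 43, 5 bp.

57, 43, 5 bp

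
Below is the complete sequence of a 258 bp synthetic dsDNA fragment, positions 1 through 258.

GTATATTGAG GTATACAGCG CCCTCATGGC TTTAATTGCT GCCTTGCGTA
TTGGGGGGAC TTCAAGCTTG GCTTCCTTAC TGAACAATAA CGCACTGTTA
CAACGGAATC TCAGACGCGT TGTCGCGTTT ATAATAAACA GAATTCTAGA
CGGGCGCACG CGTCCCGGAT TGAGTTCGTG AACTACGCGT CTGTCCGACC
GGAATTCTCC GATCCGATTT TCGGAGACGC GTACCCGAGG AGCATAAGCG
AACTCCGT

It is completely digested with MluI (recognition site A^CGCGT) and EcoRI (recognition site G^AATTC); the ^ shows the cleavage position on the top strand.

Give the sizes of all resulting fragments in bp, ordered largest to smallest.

115, 31, 27, 26, 25, 17, 17 bp

MluI sites (ACGCGT) start at positions 115, 158, 185, 227.
MluI cuts after the first base of each site, so after positions 115, 158, 185, 227.
EcoRI sites (GAATTC) start at positions 141, 202.
EcoRI cuts after the first base of each site, so after positions 141, 202.
Combined cut positions: 115, 141, 158, 185, 202, 227.
Linear molecule, 6 cuts → 7 fragments:
  1–115 → 115 bp
  116–141 → 26 bp
  142–158 → 17 bp
  159–185 → 27 bp
  186–202 → 17 bp
  203–227 → 25 bp
  228–258 → 31 bp
Sorted largest to smallest: 115, 31, 27, 26, 25, 17, 17 bp.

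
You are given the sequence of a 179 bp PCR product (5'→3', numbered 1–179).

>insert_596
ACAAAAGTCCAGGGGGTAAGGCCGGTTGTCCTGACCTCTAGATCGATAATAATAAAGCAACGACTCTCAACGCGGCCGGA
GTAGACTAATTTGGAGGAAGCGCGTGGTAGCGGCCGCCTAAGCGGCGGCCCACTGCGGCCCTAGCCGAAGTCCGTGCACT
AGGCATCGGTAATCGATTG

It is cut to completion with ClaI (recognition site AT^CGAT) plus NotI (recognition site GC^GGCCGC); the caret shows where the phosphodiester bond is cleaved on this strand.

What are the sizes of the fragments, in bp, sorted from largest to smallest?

68, 62, 43, 6 bp

ClaI sites (ATCGAT) start at positions 42, 172.
ClaI cuts after base 2 of each site, so after positions 43, 173.
The NotI site (GCGGCCGC) starts at position 110.
NotI cuts after base 2 of each site, so after position 111.
Combined cut positions: 43, 111, 173.
Linear molecule, 3 cuts → 4 fragments:
  1–43 → 43 bp
  44–111 → 68 bp
  112–173 → 62 bp
  174–179 → 6 bp
Sorted largest to smallest: 68, 62, 43, 6 bp.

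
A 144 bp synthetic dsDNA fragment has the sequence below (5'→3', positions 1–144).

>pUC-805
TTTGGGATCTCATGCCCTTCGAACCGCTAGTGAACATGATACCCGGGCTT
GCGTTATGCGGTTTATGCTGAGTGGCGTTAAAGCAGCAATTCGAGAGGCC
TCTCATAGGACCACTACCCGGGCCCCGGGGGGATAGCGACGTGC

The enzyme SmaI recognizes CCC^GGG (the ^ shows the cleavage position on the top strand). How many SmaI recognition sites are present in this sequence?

3

CCCGGG occurs starting at positions 42, 117, 124.
SmaI cuts at 3 sites.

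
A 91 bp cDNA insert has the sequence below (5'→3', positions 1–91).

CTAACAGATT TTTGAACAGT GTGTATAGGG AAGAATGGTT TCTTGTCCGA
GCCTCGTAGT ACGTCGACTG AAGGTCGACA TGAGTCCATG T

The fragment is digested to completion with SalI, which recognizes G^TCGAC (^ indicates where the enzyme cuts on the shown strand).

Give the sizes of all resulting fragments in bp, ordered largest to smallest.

SalI sites (GTCGAC) start at positions 63, 74.
SalI cuts after the first base of each site, so after positions 63, 74.
Linear molecule, 2 cuts → 3 fragments:
  1–63 → 63 bp
  64–74 → 11 bp
  75–91 → 17 bp
Sorted largest to smallest: 63, 17, 11 bp.

63, 17, 11 bp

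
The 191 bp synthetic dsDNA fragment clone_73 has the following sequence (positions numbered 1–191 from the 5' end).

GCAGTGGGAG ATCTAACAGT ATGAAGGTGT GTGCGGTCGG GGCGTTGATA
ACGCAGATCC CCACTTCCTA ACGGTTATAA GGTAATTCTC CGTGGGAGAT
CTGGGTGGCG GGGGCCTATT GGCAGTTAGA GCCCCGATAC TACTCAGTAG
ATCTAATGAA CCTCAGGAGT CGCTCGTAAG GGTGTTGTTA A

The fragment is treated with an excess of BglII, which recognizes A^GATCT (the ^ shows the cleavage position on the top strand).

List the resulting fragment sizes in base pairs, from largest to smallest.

BglII sites (AGATCT) start at positions 9, 97, 149.
BglII cuts after the first base of each site, so after positions 9, 97, 149.
Linear molecule, 3 cuts → 4 fragments:
  1–9 → 9 bp
  10–97 → 88 bp
  98–149 → 52 bp
  150–191 → 42 bp
Sorted largest to smallest: 88, 52, 42, 9 bp.

88, 52, 42, 9 bp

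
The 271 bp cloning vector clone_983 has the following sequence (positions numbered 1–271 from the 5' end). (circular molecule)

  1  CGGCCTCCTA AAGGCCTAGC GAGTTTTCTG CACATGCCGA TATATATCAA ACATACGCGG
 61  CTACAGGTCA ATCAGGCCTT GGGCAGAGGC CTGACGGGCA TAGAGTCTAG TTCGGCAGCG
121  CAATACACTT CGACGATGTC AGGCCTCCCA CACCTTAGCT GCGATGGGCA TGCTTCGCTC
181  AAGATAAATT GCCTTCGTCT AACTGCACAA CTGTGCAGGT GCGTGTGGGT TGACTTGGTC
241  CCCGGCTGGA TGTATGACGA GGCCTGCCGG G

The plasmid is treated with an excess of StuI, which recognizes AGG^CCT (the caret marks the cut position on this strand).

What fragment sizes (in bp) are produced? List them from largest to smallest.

StuI sites (AGGCCT) start at positions 12, 74, 87, 141, 260.
StuI cuts after base 3 of each site, so after positions 14, 76, 89, 143, 262.
Circular molecule, 5 cuts → 5 fragments:
  15–76 → 62 bp
  77–89 → 13 bp
  90–143 → 54 bp
  144–262 → 119 bp
  263–271 then 1–14 → 9 + 14 = 23 bp
Sorted largest to smallest: 119, 62, 54, 23, 13 bp.

119, 62, 54, 23, 13 bp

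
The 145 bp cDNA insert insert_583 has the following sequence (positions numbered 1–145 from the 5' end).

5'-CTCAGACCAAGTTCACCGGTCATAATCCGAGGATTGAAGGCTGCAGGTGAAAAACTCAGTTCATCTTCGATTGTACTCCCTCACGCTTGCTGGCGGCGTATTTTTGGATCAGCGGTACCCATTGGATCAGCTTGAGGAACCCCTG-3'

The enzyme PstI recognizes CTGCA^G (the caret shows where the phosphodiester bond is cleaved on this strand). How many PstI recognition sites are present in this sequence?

CTGCAG occurs starting at position 41.
PstI cuts at 1 site.

1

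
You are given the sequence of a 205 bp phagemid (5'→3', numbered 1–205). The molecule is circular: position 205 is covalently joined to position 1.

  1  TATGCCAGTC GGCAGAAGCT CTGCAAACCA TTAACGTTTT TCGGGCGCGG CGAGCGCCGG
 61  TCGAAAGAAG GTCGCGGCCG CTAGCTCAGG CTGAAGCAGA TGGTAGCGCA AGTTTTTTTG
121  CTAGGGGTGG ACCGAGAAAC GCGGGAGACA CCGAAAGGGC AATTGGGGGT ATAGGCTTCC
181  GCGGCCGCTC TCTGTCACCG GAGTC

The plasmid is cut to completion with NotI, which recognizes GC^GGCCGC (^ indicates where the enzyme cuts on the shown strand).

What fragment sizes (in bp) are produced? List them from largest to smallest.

NotI sites (GCGGCCGC) start at positions 74, 181.
NotI cuts after base 2 of each site, so after positions 75, 182.
Circular molecule, 2 cuts → 2 fragments:
  76–182 → 107 bp
  183–205 then 1–75 → 23 + 75 = 98 bp
Sorted largest to smallest: 107, 98 bp.

107, 98 bp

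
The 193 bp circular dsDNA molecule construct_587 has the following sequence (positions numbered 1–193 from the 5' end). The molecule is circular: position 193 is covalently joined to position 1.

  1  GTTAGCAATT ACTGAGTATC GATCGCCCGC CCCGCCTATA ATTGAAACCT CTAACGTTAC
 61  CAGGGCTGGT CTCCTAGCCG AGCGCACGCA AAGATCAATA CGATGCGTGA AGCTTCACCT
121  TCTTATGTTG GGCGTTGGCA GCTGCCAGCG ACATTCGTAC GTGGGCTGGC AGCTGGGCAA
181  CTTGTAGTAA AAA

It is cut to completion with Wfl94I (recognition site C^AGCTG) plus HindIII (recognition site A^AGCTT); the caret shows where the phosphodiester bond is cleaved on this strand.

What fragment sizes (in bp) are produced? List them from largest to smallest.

Wfl94I sites (CAGCTG) start at positions 139, 170.
Wfl94I cuts after the first base of each site, so after positions 139, 170.
The HindIII site (AAGCTT) starts at position 110.
HindIII cuts after the first base of each site, so after position 110.
Combined cut positions: 110, 139, 170.
Circular molecule, 3 cuts → 3 fragments:
  111–139 → 29 bp
  140–170 → 31 bp
  171–193 then 1–110 → 23 + 110 = 133 bp
Sorted largest to smallest: 133, 31, 29 bp.

133, 31, 29 bp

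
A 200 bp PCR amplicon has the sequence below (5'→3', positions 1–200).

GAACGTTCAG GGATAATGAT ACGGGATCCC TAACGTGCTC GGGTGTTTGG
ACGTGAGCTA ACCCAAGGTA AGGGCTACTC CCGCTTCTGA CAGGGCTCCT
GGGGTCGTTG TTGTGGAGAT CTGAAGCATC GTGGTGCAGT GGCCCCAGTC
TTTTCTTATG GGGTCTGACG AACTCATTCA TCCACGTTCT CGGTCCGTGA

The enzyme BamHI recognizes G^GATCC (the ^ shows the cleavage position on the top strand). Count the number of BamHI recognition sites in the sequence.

GGATCC occurs starting at position 24.
BamHI cuts at 1 site.

1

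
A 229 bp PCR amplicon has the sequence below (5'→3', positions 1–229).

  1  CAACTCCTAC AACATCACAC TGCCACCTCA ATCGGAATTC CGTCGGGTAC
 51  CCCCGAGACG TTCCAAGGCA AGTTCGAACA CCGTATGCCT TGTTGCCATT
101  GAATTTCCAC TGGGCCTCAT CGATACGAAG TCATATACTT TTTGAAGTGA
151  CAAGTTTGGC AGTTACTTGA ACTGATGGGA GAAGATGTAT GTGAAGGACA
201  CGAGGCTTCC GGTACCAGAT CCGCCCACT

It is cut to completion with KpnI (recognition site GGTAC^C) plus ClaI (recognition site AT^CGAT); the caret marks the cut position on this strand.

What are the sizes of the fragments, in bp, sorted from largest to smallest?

KpnI sites (GGTACC) start at positions 46, 211.
KpnI cuts after base 5 of each site (before the last base), so after positions 50, 215.
The ClaI site (ATCGAT) starts at position 119.
ClaI cuts after base 2 of each site, so after position 120.
Combined cut positions: 50, 120, 215.
Linear molecule, 3 cuts → 4 fragments:
  1–50 → 50 bp
  51–120 → 70 bp
  121–215 → 95 bp
  216–229 → 14 bp
Sorted largest to smallest: 95, 70, 50, 14 bp.

95, 70, 50, 14 bp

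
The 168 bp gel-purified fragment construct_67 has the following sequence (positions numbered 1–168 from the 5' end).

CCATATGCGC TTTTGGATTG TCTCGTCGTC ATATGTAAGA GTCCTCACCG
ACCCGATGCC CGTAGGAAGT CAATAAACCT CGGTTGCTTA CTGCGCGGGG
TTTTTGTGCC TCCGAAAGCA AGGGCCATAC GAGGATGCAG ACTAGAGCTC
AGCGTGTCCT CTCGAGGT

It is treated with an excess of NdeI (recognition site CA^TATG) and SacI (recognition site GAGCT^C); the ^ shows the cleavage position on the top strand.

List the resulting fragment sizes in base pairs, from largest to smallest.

118, 28, 19, 3 bp

NdeI sites (CATATG) start at positions 2, 30.
NdeI cuts after base 2 of each site, so after positions 3, 31.
The SacI site (GAGCTC) starts at position 145.
SacI cuts after base 5 of each site (before the last base), so after position 149.
Combined cut positions: 3, 31, 149.
Linear molecule, 3 cuts → 4 fragments:
  1–3 → 3 bp
  4–31 → 28 bp
  32–149 → 118 bp
  150–168 → 19 bp
Sorted largest to smallest: 118, 28, 19, 3 bp.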